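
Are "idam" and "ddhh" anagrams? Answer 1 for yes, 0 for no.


Strings: "idam", "ddhh"
Sorted first:  adim
Sorted second: ddhh
Differ at position 0: 'a' vs 'd' => not anagrams

0


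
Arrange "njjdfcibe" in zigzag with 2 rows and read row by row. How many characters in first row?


Zigzag "njjdfcibe" into 2 rows:
Placing characters:
  'n' => row 0
  'j' => row 1
  'j' => row 0
  'd' => row 1
  'f' => row 0
  'c' => row 1
  'i' => row 0
  'b' => row 1
  'e' => row 0
Rows:
  Row 0: "njfie"
  Row 1: "jdcb"
First row length: 5

5


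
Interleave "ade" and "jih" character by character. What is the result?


Interleaving "ade" and "jih":
  Position 0: 'a' from first, 'j' from second => "aj"
  Position 1: 'd' from first, 'i' from second => "di"
  Position 2: 'e' from first, 'h' from second => "eh"
Result: ajdieh

ajdieh


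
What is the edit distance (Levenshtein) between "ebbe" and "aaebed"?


Computing edit distance: "ebbe" -> "aaebed"
DP table:
           a    a    e    b    e    d
      0    1    2    3    4    5    6
  e   1    1    2    2    3    4    5
  b   2    2    2    3    2    3    4
  b   3    3    3    3    3    3    4
  e   4    4    4    3    4    3    4
Edit distance = dp[4][6] = 4

4


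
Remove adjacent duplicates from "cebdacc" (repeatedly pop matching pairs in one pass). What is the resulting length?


Input: cebdacc
Stack-based adjacent duplicate removal:
  Read 'c': push. Stack: c
  Read 'e': push. Stack: ce
  Read 'b': push. Stack: ceb
  Read 'd': push. Stack: cebd
  Read 'a': push. Stack: cebda
  Read 'c': push. Stack: cebdac
  Read 'c': matches stack top 'c' => pop. Stack: cebda
Final stack: "cebda" (length 5)

5


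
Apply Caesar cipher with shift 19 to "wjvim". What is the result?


Caesar cipher: shift "wjvim" by 19
  'w' (pos 22) + 19 = pos 15 = 'p'
  'j' (pos 9) + 19 = pos 2 = 'c'
  'v' (pos 21) + 19 = pos 14 = 'o'
  'i' (pos 8) + 19 = pos 1 = 'b'
  'm' (pos 12) + 19 = pos 5 = 'f'
Result: pcobf

pcobf


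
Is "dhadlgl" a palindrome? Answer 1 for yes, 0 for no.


Input: dhadlgl
Reversed: lgldahd
  Compare pos 0 ('d') with pos 6 ('l'): MISMATCH
  Compare pos 1 ('h') with pos 5 ('g'): MISMATCH
  Compare pos 2 ('a') with pos 4 ('l'): MISMATCH
Result: not a palindrome

0


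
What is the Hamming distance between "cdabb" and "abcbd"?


Comparing "cdabb" and "abcbd" position by position:
  Position 0: 'c' vs 'a' => differ
  Position 1: 'd' vs 'b' => differ
  Position 2: 'a' vs 'c' => differ
  Position 3: 'b' vs 'b' => same
  Position 4: 'b' vs 'd' => differ
Total differences (Hamming distance): 4

4


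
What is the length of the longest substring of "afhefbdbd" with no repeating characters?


Input: "afhefbdbd"
Sliding window (track last position of each char):
  Position 0 ('a'): window [0,0] length 1 -- new best
  Position 1 ('f'): window [0,1] length 2 -- new best
  Position 2 ('h'): window [0,2] length 3 -- new best
  Position 3 ('e'): window [0,3] length 4 -- new best
  Position 4 ('f'): repeat (last at 1), move window start to 2
  Position 4 ('f'): window [2,4] length 3
  Position 5 ('b'): window [2,5] length 4
  Position 6 ('d'): window [2,6] length 5 -- new best
  Position 7 ('b'): repeat (last at 5), move window start to 6
  Position 7 ('b'): window [6,7] length 2
  Position 8 ('d'): repeat (last at 6), move window start to 7
  Position 8 ('d'): window [7,8] length 2
Longest substring with no repeats: "hefbd" with length 5

5


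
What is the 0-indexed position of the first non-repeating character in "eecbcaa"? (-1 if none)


Input: eecbcaa
Character frequencies:
  'a': 2
  'b': 1
  'c': 2
  'e': 2
Scanning left to right for freq == 1:
  Position 0 ('e'): freq=2, skip
  Position 1 ('e'): freq=2, skip
  Position 2 ('c'): freq=2, skip
  Position 3 ('b'): unique! => answer = 3

3


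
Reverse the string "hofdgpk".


Input: hofdgpk
Reading characters right to left:
  Position 6: 'k'
  Position 5: 'p'
  Position 4: 'g'
  Position 3: 'd'
  Position 2: 'f'
  Position 1: 'o'
  Position 0: 'h'
Reversed: kpgdfoh

kpgdfoh


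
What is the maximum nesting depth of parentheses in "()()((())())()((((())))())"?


Input: "()()((())())()((((())))())"
Tracking depth:
  Position 0 '(': depth becomes 1
  Position 1 ')': depth becomes 0
  Position 2 '(': depth becomes 1
  Position 3 ')': depth becomes 0
  Position 4 '(': depth becomes 1
  Position 5 '(': depth becomes 2
  Position 6 '(': depth becomes 3
  Position 7 ')': depth becomes 2
  Position 8 ')': depth becomes 1
  Position 9 '(': depth becomes 2
  Position 10 ')': depth becomes 1
  Position 11 ')': depth becomes 0
  Position 12 '(': depth becomes 1
  Position 13 ')': depth becomes 0
  Position 14 '(': depth becomes 1
  Position 15 '(': depth becomes 2
  Position 16 '(': depth becomes 3
  Position 17 '(': depth becomes 4
  Position 18 '(': depth becomes 5
  Position 19 ')': depth becomes 4
  Position 20 ')': depth becomes 3
  Position 21 ')': depth becomes 2
  Position 22 ')': depth becomes 1
  Position 23 '(': depth becomes 2
  Position 24 ')': depth becomes 1
  Position 25 ')': depth becomes 0
Maximum depth reached: 5

5


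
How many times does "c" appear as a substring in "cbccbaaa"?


Searching for "c" in "cbccbaaa"
Scanning each position:
  Position 0: "c" => MATCH
  Position 1: "b" => no
  Position 2: "c" => MATCH
  Position 3: "c" => MATCH
  Position 4: "b" => no
  Position 5: "a" => no
  Position 6: "a" => no
  Position 7: "a" => no
Total occurrences: 3

3


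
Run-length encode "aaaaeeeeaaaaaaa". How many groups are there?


Input: aaaaeeeeaaaaaaa
Scanning for consecutive runs:
  Group 1: 'a' x 4 (positions 0-3)
  Group 2: 'e' x 4 (positions 4-7)
  Group 3: 'a' x 7 (positions 8-14)
Total groups: 3

3


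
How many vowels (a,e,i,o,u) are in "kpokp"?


Input: kpokp
Checking each character:
  'k' at position 0: consonant
  'p' at position 1: consonant
  'o' at position 2: vowel (running total: 1)
  'k' at position 3: consonant
  'p' at position 4: consonant
Total vowels: 1

1


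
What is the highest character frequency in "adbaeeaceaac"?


Input: adbaeeaceaac
Character counts:
  'a': 5
  'b': 1
  'c': 2
  'd': 1
  'e': 3
Maximum frequency: 5

5


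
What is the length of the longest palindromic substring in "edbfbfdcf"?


Input: "edbfbfdcf"
Checking substrings for palindromes:
  [2:5] "bfb" (len 3) => palindrome
  [3:6] "fbf" (len 3) => palindrome
Longest palindromic substring: "bfb" with length 3

3


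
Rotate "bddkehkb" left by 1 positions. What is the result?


Input: "bddkehkb", rotate left by 1
First 1 characters: "b"
Remaining characters: "ddkehkb"
Concatenate remaining + first: "ddkehkb" + "b" = "ddkehkbb"

ddkehkbb


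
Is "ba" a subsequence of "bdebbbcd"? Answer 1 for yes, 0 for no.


Check if "ba" is a subsequence of "bdebbbcd"
Greedy scan:
  Position 0 ('b'): matches sub[0] = 'b'
  Position 1 ('d'): no match needed
  Position 2 ('e'): no match needed
  Position 3 ('b'): no match needed
  Position 4 ('b'): no match needed
  Position 5 ('b'): no match needed
  Position 6 ('c'): no match needed
  Position 7 ('d'): no match needed
Only matched 1/2 characters => not a subsequence

0


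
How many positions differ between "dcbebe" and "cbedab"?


Comparing "dcbebe" and "cbedab" position by position:
  Position 0: 'd' vs 'c' => DIFFER
  Position 1: 'c' vs 'b' => DIFFER
  Position 2: 'b' vs 'e' => DIFFER
  Position 3: 'e' vs 'd' => DIFFER
  Position 4: 'b' vs 'a' => DIFFER
  Position 5: 'e' vs 'b' => DIFFER
Positions that differ: 6

6


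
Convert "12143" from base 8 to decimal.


Input: "12143" in base 8
Positional expansion:
  Digit '1' (value 1) x 8^4 = 4096
  Digit '2' (value 2) x 8^3 = 1024
  Digit '1' (value 1) x 8^2 = 64
  Digit '4' (value 4) x 8^1 = 32
  Digit '3' (value 3) x 8^0 = 3
Sum = 5219

5219


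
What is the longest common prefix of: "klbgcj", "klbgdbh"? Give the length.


Words: klbgcj, klbgdbh
  Position 0: all 'k' => match
  Position 1: all 'l' => match
  Position 2: all 'b' => match
  Position 3: all 'g' => match
  Position 4: ('c', 'd') => mismatch, stop
LCP = "klbg" (length 4)

4


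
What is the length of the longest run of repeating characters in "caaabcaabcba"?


Input: "caaabcaabcba"
Scanning for longest run:
  Position 1 ('a'): new char, reset run to 1
  Position 2 ('a'): continues run of 'a', length=2
  Position 3 ('a'): continues run of 'a', length=3
  Position 4 ('b'): new char, reset run to 1
  Position 5 ('c'): new char, reset run to 1
  Position 6 ('a'): new char, reset run to 1
  Position 7 ('a'): continues run of 'a', length=2
  Position 8 ('b'): new char, reset run to 1
  Position 9 ('c'): new char, reset run to 1
  Position 10 ('b'): new char, reset run to 1
  Position 11 ('a'): new char, reset run to 1
Longest run: 'a' with length 3

3


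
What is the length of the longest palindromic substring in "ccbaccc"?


Input: "ccbaccc"
Checking substrings for palindromes:
  [4:7] "ccc" (len 3) => palindrome
  [0:2] "cc" (len 2) => palindrome
  [4:6] "cc" (len 2) => palindrome
  [5:7] "cc" (len 2) => palindrome
Longest palindromic substring: "ccc" with length 3

3


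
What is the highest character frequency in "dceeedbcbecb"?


Input: dceeedbcbecb
Character counts:
  'b': 3
  'c': 3
  'd': 2
  'e': 4
Maximum frequency: 4

4


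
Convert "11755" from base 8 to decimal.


Input: "11755" in base 8
Positional expansion:
  Digit '1' (value 1) x 8^4 = 4096
  Digit '1' (value 1) x 8^3 = 512
  Digit '7' (value 7) x 8^2 = 448
  Digit '5' (value 5) x 8^1 = 40
  Digit '5' (value 5) x 8^0 = 5
Sum = 5101

5101


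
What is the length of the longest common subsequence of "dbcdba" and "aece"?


LCS of "dbcdba" and "aece"
DP table:
           a    e    c    e
      0    0    0    0    0
  d   0    0    0    0    0
  b   0    0    0    0    0
  c   0    0    0    1    1
  d   0    0    0    1    1
  b   0    0    0    1    1
  a   0    1    1    1    1
LCS length = dp[6][4] = 1

1


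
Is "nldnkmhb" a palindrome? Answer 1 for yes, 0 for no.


Input: nldnkmhb
Reversed: bhmkndln
  Compare pos 0 ('n') with pos 7 ('b'): MISMATCH
  Compare pos 1 ('l') with pos 6 ('h'): MISMATCH
  Compare pos 2 ('d') with pos 5 ('m'): MISMATCH
  Compare pos 3 ('n') with pos 4 ('k'): MISMATCH
Result: not a palindrome

0


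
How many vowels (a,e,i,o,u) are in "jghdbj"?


Input: jghdbj
Checking each character:
  'j' at position 0: consonant
  'g' at position 1: consonant
  'h' at position 2: consonant
  'd' at position 3: consonant
  'b' at position 4: consonant
  'j' at position 5: consonant
Total vowels: 0

0


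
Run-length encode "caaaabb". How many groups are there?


Input: caaaabb
Scanning for consecutive runs:
  Group 1: 'c' x 1 (positions 0-0)
  Group 2: 'a' x 4 (positions 1-4)
  Group 3: 'b' x 2 (positions 5-6)
Total groups: 3

3


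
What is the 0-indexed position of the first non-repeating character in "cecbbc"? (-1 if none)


Input: cecbbc
Character frequencies:
  'b': 2
  'c': 3
  'e': 1
Scanning left to right for freq == 1:
  Position 0 ('c'): freq=3, skip
  Position 1 ('e'): unique! => answer = 1

1


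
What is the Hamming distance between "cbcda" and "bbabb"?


Comparing "cbcda" and "bbabb" position by position:
  Position 0: 'c' vs 'b' => differ
  Position 1: 'b' vs 'b' => same
  Position 2: 'c' vs 'a' => differ
  Position 3: 'd' vs 'b' => differ
  Position 4: 'a' vs 'b' => differ
Total differences (Hamming distance): 4

4


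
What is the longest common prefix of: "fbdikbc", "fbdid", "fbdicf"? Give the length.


Words: fbdikbc, fbdid, fbdicf
  Position 0: all 'f' => match
  Position 1: all 'b' => match
  Position 2: all 'd' => match
  Position 3: all 'i' => match
  Position 4: ('k', 'd', 'c') => mismatch, stop
LCP = "fbdi" (length 4)

4


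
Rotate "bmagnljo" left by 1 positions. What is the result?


Input: "bmagnljo", rotate left by 1
First 1 characters: "b"
Remaining characters: "magnljo"
Concatenate remaining + first: "magnljo" + "b" = "magnljob"

magnljob


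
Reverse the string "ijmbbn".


Input: ijmbbn
Reading characters right to left:
  Position 5: 'n'
  Position 4: 'b'
  Position 3: 'b'
  Position 2: 'm'
  Position 1: 'j'
  Position 0: 'i'
Reversed: nbbmji

nbbmji


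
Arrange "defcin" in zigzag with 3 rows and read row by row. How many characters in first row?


Zigzag "defcin" into 3 rows:
Placing characters:
  'd' => row 0
  'e' => row 1
  'f' => row 2
  'c' => row 1
  'i' => row 0
  'n' => row 1
Rows:
  Row 0: "di"
  Row 1: "ecn"
  Row 2: "f"
First row length: 2

2


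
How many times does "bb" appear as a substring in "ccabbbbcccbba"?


Searching for "bb" in "ccabbbbcccbba"
Scanning each position:
  Position 0: "cc" => no
  Position 1: "ca" => no
  Position 2: "ab" => no
  Position 3: "bb" => MATCH
  Position 4: "bb" => MATCH
  Position 5: "bb" => MATCH
  Position 6: "bc" => no
  Position 7: "cc" => no
  Position 8: "cc" => no
  Position 9: "cb" => no
  Position 10: "bb" => MATCH
  Position 11: "ba" => no
Total occurrences: 4

4


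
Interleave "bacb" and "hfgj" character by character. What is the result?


Interleaving "bacb" and "hfgj":
  Position 0: 'b' from first, 'h' from second => "bh"
  Position 1: 'a' from first, 'f' from second => "af"
  Position 2: 'c' from first, 'g' from second => "cg"
  Position 3: 'b' from first, 'j' from second => "bj"
Result: bhafcgbj

bhafcgbj


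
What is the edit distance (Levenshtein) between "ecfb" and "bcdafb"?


Computing edit distance: "ecfb" -> "bcdafb"
DP table:
           b    c    d    a    f    b
      0    1    2    3    4    5    6
  e   1    1    2    3    4    5    6
  c   2    2    1    2    3    4    5
  f   3    3    2    2    3    3    4
  b   4    3    3    3    3    4    3
Edit distance = dp[4][6] = 3

3


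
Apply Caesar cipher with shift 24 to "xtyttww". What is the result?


Caesar cipher: shift "xtyttww" by 24
  'x' (pos 23) + 24 = pos 21 = 'v'
  't' (pos 19) + 24 = pos 17 = 'r'
  'y' (pos 24) + 24 = pos 22 = 'w'
  't' (pos 19) + 24 = pos 17 = 'r'
  't' (pos 19) + 24 = pos 17 = 'r'
  'w' (pos 22) + 24 = pos 20 = 'u'
  'w' (pos 22) + 24 = pos 20 = 'u'
Result: vrwrruu

vrwrruu


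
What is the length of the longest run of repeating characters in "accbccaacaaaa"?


Input: "accbccaacaaaa"
Scanning for longest run:
  Position 1 ('c'): new char, reset run to 1
  Position 2 ('c'): continues run of 'c', length=2
  Position 3 ('b'): new char, reset run to 1
  Position 4 ('c'): new char, reset run to 1
  Position 5 ('c'): continues run of 'c', length=2
  Position 6 ('a'): new char, reset run to 1
  Position 7 ('a'): continues run of 'a', length=2
  Position 8 ('c'): new char, reset run to 1
  Position 9 ('a'): new char, reset run to 1
  Position 10 ('a'): continues run of 'a', length=2
  Position 11 ('a'): continues run of 'a', length=3
  Position 12 ('a'): continues run of 'a', length=4
Longest run: 'a' with length 4

4


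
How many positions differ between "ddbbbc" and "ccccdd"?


Comparing "ddbbbc" and "ccccdd" position by position:
  Position 0: 'd' vs 'c' => DIFFER
  Position 1: 'd' vs 'c' => DIFFER
  Position 2: 'b' vs 'c' => DIFFER
  Position 3: 'b' vs 'c' => DIFFER
  Position 4: 'b' vs 'd' => DIFFER
  Position 5: 'c' vs 'd' => DIFFER
Positions that differ: 6

6


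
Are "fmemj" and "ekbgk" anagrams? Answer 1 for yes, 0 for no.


Strings: "fmemj", "ekbgk"
Sorted first:  efjmm
Sorted second: begkk
Differ at position 0: 'e' vs 'b' => not anagrams

0


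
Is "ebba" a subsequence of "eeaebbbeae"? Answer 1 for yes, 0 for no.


Check if "ebba" is a subsequence of "eeaebbbeae"
Greedy scan:
  Position 0 ('e'): matches sub[0] = 'e'
  Position 1 ('e'): no match needed
  Position 2 ('a'): no match needed
  Position 3 ('e'): no match needed
  Position 4 ('b'): matches sub[1] = 'b'
  Position 5 ('b'): matches sub[2] = 'b'
  Position 6 ('b'): no match needed
  Position 7 ('e'): no match needed
  Position 8 ('a'): matches sub[3] = 'a'
  Position 9 ('e'): no match needed
All 4 characters matched => is a subsequence

1


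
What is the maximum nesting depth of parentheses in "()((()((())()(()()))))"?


Input: "()((()((())()(()()))))"
Tracking depth:
  Position 0 '(': depth becomes 1
  Position 1 ')': depth becomes 0
  Position 2 '(': depth becomes 1
  Position 3 '(': depth becomes 2
  Position 4 '(': depth becomes 3
  Position 5 ')': depth becomes 2
  Position 6 '(': depth becomes 3
  Position 7 '(': depth becomes 4
  Position 8 '(': depth becomes 5
  Position 9 ')': depth becomes 4
  Position 10 ')': depth becomes 3
  Position 11 '(': depth becomes 4
  Position 12 ')': depth becomes 3
  Position 13 '(': depth becomes 4
  Position 14 '(': depth becomes 5
  Position 15 ')': depth becomes 4
  Position 16 '(': depth becomes 5
  Position 17 ')': depth becomes 4
  Position 18 ')': depth becomes 3
  Position 19 ')': depth becomes 2
  Position 20 ')': depth becomes 1
  Position 21 ')': depth becomes 0
Maximum depth reached: 5

5


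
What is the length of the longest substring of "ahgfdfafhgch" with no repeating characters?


Input: "ahgfdfafhgch"
Sliding window (track last position of each char):
  Position 0 ('a'): window [0,0] length 1 -- new best
  Position 1 ('h'): window [0,1] length 2 -- new best
  Position 2 ('g'): window [0,2] length 3 -- new best
  Position 3 ('f'): window [0,3] length 4 -- new best
  Position 4 ('d'): window [0,4] length 5 -- new best
  Position 5 ('f'): repeat (last at 3), move window start to 4
  Position 5 ('f'): window [4,5] length 2
  Position 6 ('a'): window [4,6] length 3
  Position 7 ('f'): repeat (last at 5), move window start to 6
  Position 7 ('f'): window [6,7] length 2
  Position 8 ('h'): window [6,8] length 3
  Position 9 ('g'): window [6,9] length 4
  Position 10 ('c'): window [6,10] length 5
  Position 11 ('h'): repeat (last at 8), move window start to 9
  Position 11 ('h'): window [9,11] length 3
Longest substring with no repeats: "ahgfd" with length 5

5


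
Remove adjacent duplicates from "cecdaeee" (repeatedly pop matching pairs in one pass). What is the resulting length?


Input: cecdaeee
Stack-based adjacent duplicate removal:
  Read 'c': push. Stack: c
  Read 'e': push. Stack: ce
  Read 'c': push. Stack: cec
  Read 'd': push. Stack: cecd
  Read 'a': push. Stack: cecda
  Read 'e': push. Stack: cecdae
  Read 'e': matches stack top 'e' => pop. Stack: cecda
  Read 'e': push. Stack: cecdae
Final stack: "cecdae" (length 6)

6


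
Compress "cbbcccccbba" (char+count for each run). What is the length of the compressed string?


Input: cbbcccccbba
Runs:
  'c' x 1 => "c1"
  'b' x 2 => "b2"
  'c' x 5 => "c5"
  'b' x 2 => "b2"
  'a' x 1 => "a1"
Compressed: "c1b2c5b2a1"
Compressed length: 10

10


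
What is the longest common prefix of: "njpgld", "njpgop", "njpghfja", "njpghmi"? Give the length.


Words: njpgld, njpgop, njpghfja, njpghmi
  Position 0: all 'n' => match
  Position 1: all 'j' => match
  Position 2: all 'p' => match
  Position 3: all 'g' => match
  Position 4: ('l', 'o', 'h', 'h') => mismatch, stop
LCP = "njpg" (length 4)

4


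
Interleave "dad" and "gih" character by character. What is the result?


Interleaving "dad" and "gih":
  Position 0: 'd' from first, 'g' from second => "dg"
  Position 1: 'a' from first, 'i' from second => "ai"
  Position 2: 'd' from first, 'h' from second => "dh"
Result: dgaidh

dgaidh


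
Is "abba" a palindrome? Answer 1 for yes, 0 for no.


Input: abba
Reversed: abba
  Compare pos 0 ('a') with pos 3 ('a'): match
  Compare pos 1 ('b') with pos 2 ('b'): match
Result: palindrome

1


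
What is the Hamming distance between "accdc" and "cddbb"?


Comparing "accdc" and "cddbb" position by position:
  Position 0: 'a' vs 'c' => differ
  Position 1: 'c' vs 'd' => differ
  Position 2: 'c' vs 'd' => differ
  Position 3: 'd' vs 'b' => differ
  Position 4: 'c' vs 'b' => differ
Total differences (Hamming distance): 5

5


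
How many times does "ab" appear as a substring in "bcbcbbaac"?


Searching for "ab" in "bcbcbbaac"
Scanning each position:
  Position 0: "bc" => no
  Position 1: "cb" => no
  Position 2: "bc" => no
  Position 3: "cb" => no
  Position 4: "bb" => no
  Position 5: "ba" => no
  Position 6: "aa" => no
  Position 7: "ac" => no
Total occurrences: 0

0


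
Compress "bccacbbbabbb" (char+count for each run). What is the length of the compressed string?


Input: bccacbbbabbb
Runs:
  'b' x 1 => "b1"
  'c' x 2 => "c2"
  'a' x 1 => "a1"
  'c' x 1 => "c1"
  'b' x 3 => "b3"
  'a' x 1 => "a1"
  'b' x 3 => "b3"
Compressed: "b1c2a1c1b3a1b3"
Compressed length: 14

14


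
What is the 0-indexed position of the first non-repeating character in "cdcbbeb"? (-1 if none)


Input: cdcbbeb
Character frequencies:
  'b': 3
  'c': 2
  'd': 1
  'e': 1
Scanning left to right for freq == 1:
  Position 0 ('c'): freq=2, skip
  Position 1 ('d'): unique! => answer = 1

1


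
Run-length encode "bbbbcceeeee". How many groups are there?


Input: bbbbcceeeee
Scanning for consecutive runs:
  Group 1: 'b' x 4 (positions 0-3)
  Group 2: 'c' x 2 (positions 4-5)
  Group 3: 'e' x 5 (positions 6-10)
Total groups: 3

3


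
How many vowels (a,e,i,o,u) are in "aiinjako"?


Input: aiinjako
Checking each character:
  'a' at position 0: vowel (running total: 1)
  'i' at position 1: vowel (running total: 2)
  'i' at position 2: vowel (running total: 3)
  'n' at position 3: consonant
  'j' at position 4: consonant
  'a' at position 5: vowel (running total: 4)
  'k' at position 6: consonant
  'o' at position 7: vowel (running total: 5)
Total vowels: 5

5


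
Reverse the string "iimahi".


Input: iimahi
Reading characters right to left:
  Position 5: 'i'
  Position 4: 'h'
  Position 3: 'a'
  Position 2: 'm'
  Position 1: 'i'
  Position 0: 'i'
Reversed: ihamii

ihamii


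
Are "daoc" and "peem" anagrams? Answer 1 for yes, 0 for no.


Strings: "daoc", "peem"
Sorted first:  acdo
Sorted second: eemp
Differ at position 0: 'a' vs 'e' => not anagrams

0


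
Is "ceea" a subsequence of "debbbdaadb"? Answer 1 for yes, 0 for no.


Check if "ceea" is a subsequence of "debbbdaadb"
Greedy scan:
  Position 0 ('d'): no match needed
  Position 1 ('e'): no match needed
  Position 2 ('b'): no match needed
  Position 3 ('b'): no match needed
  Position 4 ('b'): no match needed
  Position 5 ('d'): no match needed
  Position 6 ('a'): no match needed
  Position 7 ('a'): no match needed
  Position 8 ('d'): no match needed
  Position 9 ('b'): no match needed
Only matched 0/4 characters => not a subsequence

0


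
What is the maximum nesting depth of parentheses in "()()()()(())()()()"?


Input: "()()()()(())()()()"
Tracking depth:
  Position 0 '(': depth becomes 1
  Position 1 ')': depth becomes 0
  Position 2 '(': depth becomes 1
  Position 3 ')': depth becomes 0
  Position 4 '(': depth becomes 1
  Position 5 ')': depth becomes 0
  Position 6 '(': depth becomes 1
  Position 7 ')': depth becomes 0
  Position 8 '(': depth becomes 1
  Position 9 '(': depth becomes 2
  Position 10 ')': depth becomes 1
  Position 11 ')': depth becomes 0
  Position 12 '(': depth becomes 1
  Position 13 ')': depth becomes 0
  Position 14 '(': depth becomes 1
  Position 15 ')': depth becomes 0
  Position 16 '(': depth becomes 1
  Position 17 ')': depth becomes 0
Maximum depth reached: 2

2


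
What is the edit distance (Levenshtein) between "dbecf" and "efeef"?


Computing edit distance: "dbecf" -> "efeef"
DP table:
           e    f    e    e    f
      0    1    2    3    4    5
  d   1    1    2    3    4    5
  b   2    2    2    3    4    5
  e   3    2    3    2    3    4
  c   4    3    3    3    3    4
  f   5    4    3    4    4    3
Edit distance = dp[5][5] = 3

3


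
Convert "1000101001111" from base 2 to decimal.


Input: "1000101001111" in base 2
Positional expansion:
  Digit '1' (value 1) x 2^12 = 4096
  Digit '0' (value 0) x 2^11 = 0
  Digit '0' (value 0) x 2^10 = 0
  Digit '0' (value 0) x 2^9 = 0
  Digit '1' (value 1) x 2^8 = 256
  Digit '0' (value 0) x 2^7 = 0
  Digit '1' (value 1) x 2^6 = 64
  Digit '0' (value 0) x 2^5 = 0
  Digit '0' (value 0) x 2^4 = 0
  Digit '1' (value 1) x 2^3 = 8
  Digit '1' (value 1) x 2^2 = 4
  Digit '1' (value 1) x 2^1 = 2
  Digit '1' (value 1) x 2^0 = 1
Sum = 4431

4431


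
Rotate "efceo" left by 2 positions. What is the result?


Input: "efceo", rotate left by 2
First 2 characters: "ef"
Remaining characters: "ceo"
Concatenate remaining + first: "ceo" + "ef" = "ceoef"

ceoef


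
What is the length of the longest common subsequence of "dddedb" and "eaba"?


LCS of "dddedb" and "eaba"
DP table:
           e    a    b    a
      0    0    0    0    0
  d   0    0    0    0    0
  d   0    0    0    0    0
  d   0    0    0    0    0
  e   0    1    1    1    1
  d   0    1    1    1    1
  b   0    1    1    2    2
LCS length = dp[6][4] = 2

2


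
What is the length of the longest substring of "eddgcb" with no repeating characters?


Input: "eddgcb"
Sliding window (track last position of each char):
  Position 0 ('e'): window [0,0] length 1 -- new best
  Position 1 ('d'): window [0,1] length 2 -- new best
  Position 2 ('d'): repeat (last at 1), move window start to 2
  Position 2 ('d'): window [2,2] length 1
  Position 3 ('g'): window [2,3] length 2
  Position 4 ('c'): window [2,4] length 3 -- new best
  Position 5 ('b'): window [2,5] length 4 -- new best
Longest substring with no repeats: "dgcb" with length 4

4


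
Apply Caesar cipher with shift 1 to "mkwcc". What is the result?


Caesar cipher: shift "mkwcc" by 1
  'm' (pos 12) + 1 = pos 13 = 'n'
  'k' (pos 10) + 1 = pos 11 = 'l'
  'w' (pos 22) + 1 = pos 23 = 'x'
  'c' (pos 2) + 1 = pos 3 = 'd'
  'c' (pos 2) + 1 = pos 3 = 'd'
Result: nlxdd

nlxdd


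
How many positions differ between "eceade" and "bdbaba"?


Comparing "eceade" and "bdbaba" position by position:
  Position 0: 'e' vs 'b' => DIFFER
  Position 1: 'c' vs 'd' => DIFFER
  Position 2: 'e' vs 'b' => DIFFER
  Position 3: 'a' vs 'a' => same
  Position 4: 'd' vs 'b' => DIFFER
  Position 5: 'e' vs 'a' => DIFFER
Positions that differ: 5

5


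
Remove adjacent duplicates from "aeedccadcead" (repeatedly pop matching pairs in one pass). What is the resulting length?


Input: aeedccadcead
Stack-based adjacent duplicate removal:
  Read 'a': push. Stack: a
  Read 'e': push. Stack: ae
  Read 'e': matches stack top 'e' => pop. Stack: a
  Read 'd': push. Stack: ad
  Read 'c': push. Stack: adc
  Read 'c': matches stack top 'c' => pop. Stack: ad
  Read 'a': push. Stack: ada
  Read 'd': push. Stack: adad
  Read 'c': push. Stack: adadc
  Read 'e': push. Stack: adadce
  Read 'a': push. Stack: adadcea
  Read 'd': push. Stack: adadcead
Final stack: "adadcead" (length 8)

8


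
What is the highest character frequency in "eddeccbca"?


Input: eddeccbca
Character counts:
  'a': 1
  'b': 1
  'c': 3
  'd': 2
  'e': 2
Maximum frequency: 3

3


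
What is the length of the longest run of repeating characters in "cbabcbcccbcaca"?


Input: "cbabcbcccbcaca"
Scanning for longest run:
  Position 1 ('b'): new char, reset run to 1
  Position 2 ('a'): new char, reset run to 1
  Position 3 ('b'): new char, reset run to 1
  Position 4 ('c'): new char, reset run to 1
  Position 5 ('b'): new char, reset run to 1
  Position 6 ('c'): new char, reset run to 1
  Position 7 ('c'): continues run of 'c', length=2
  Position 8 ('c'): continues run of 'c', length=3
  Position 9 ('b'): new char, reset run to 1
  Position 10 ('c'): new char, reset run to 1
  Position 11 ('a'): new char, reset run to 1
  Position 12 ('c'): new char, reset run to 1
  Position 13 ('a'): new char, reset run to 1
Longest run: 'c' with length 3

3


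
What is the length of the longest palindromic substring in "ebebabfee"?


Input: "ebebabfee"
Checking substrings for palindromes:
  [0:3] "ebe" (len 3) => palindrome
  [1:4] "beb" (len 3) => palindrome
  [3:6] "bab" (len 3) => palindrome
  [7:9] "ee" (len 2) => palindrome
Longest palindromic substring: "ebe" with length 3

3


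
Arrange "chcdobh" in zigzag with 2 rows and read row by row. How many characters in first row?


Zigzag "chcdobh" into 2 rows:
Placing characters:
  'c' => row 0
  'h' => row 1
  'c' => row 0
  'd' => row 1
  'o' => row 0
  'b' => row 1
  'h' => row 0
Rows:
  Row 0: "ccoh"
  Row 1: "hdb"
First row length: 4

4


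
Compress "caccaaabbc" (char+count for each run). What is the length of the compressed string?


Input: caccaaabbc
Runs:
  'c' x 1 => "c1"
  'a' x 1 => "a1"
  'c' x 2 => "c2"
  'a' x 3 => "a3"
  'b' x 2 => "b2"
  'c' x 1 => "c1"
Compressed: "c1a1c2a3b2c1"
Compressed length: 12

12


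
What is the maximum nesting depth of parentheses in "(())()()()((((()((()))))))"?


Input: "(())()()()((((()((()))))))"
Tracking depth:
  Position 0 '(': depth becomes 1
  Position 1 '(': depth becomes 2
  Position 2 ')': depth becomes 1
  Position 3 ')': depth becomes 0
  Position 4 '(': depth becomes 1
  Position 5 ')': depth becomes 0
  Position 6 '(': depth becomes 1
  Position 7 ')': depth becomes 0
  Position 8 '(': depth becomes 1
  Position 9 ')': depth becomes 0
  Position 10 '(': depth becomes 1
  Position 11 '(': depth becomes 2
  Position 12 '(': depth becomes 3
  Position 13 '(': depth becomes 4
  Position 14 '(': depth becomes 5
  Position 15 ')': depth becomes 4
  Position 16 '(': depth becomes 5
  Position 17 '(': depth becomes 6
  Position 18 '(': depth becomes 7
  Position 19 ')': depth becomes 6
  Position 20 ')': depth becomes 5
  Position 21 ')': depth becomes 4
  Position 22 ')': depth becomes 3
  Position 23 ')': depth becomes 2
  Position 24 ')': depth becomes 1
  Position 25 ')': depth becomes 0
Maximum depth reached: 7

7


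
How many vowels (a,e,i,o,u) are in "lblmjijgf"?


Input: lblmjijgf
Checking each character:
  'l' at position 0: consonant
  'b' at position 1: consonant
  'l' at position 2: consonant
  'm' at position 3: consonant
  'j' at position 4: consonant
  'i' at position 5: vowel (running total: 1)
  'j' at position 6: consonant
  'g' at position 7: consonant
  'f' at position 8: consonant
Total vowels: 1

1


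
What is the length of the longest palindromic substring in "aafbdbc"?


Input: "aafbdbc"
Checking substrings for palindromes:
  [3:6] "bdb" (len 3) => palindrome
  [0:2] "aa" (len 2) => palindrome
Longest palindromic substring: "bdb" with length 3

3


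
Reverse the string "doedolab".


Input: doedolab
Reading characters right to left:
  Position 7: 'b'
  Position 6: 'a'
  Position 5: 'l'
  Position 4: 'o'
  Position 3: 'd'
  Position 2: 'e'
  Position 1: 'o'
  Position 0: 'd'
Reversed: balodeod

balodeod


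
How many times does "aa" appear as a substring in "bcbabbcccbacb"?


Searching for "aa" in "bcbabbcccbacb"
Scanning each position:
  Position 0: "bc" => no
  Position 1: "cb" => no
  Position 2: "ba" => no
  Position 3: "ab" => no
  Position 4: "bb" => no
  Position 5: "bc" => no
  Position 6: "cc" => no
  Position 7: "cc" => no
  Position 8: "cb" => no
  Position 9: "ba" => no
  Position 10: "ac" => no
  Position 11: "cb" => no
Total occurrences: 0

0


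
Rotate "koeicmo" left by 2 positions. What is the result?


Input: "koeicmo", rotate left by 2
First 2 characters: "ko"
Remaining characters: "eicmo"
Concatenate remaining + first: "eicmo" + "ko" = "eicmoko"

eicmoko


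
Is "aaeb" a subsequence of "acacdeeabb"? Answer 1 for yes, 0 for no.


Check if "aaeb" is a subsequence of "acacdeeabb"
Greedy scan:
  Position 0 ('a'): matches sub[0] = 'a'
  Position 1 ('c'): no match needed
  Position 2 ('a'): matches sub[1] = 'a'
  Position 3 ('c'): no match needed
  Position 4 ('d'): no match needed
  Position 5 ('e'): matches sub[2] = 'e'
  Position 6 ('e'): no match needed
  Position 7 ('a'): no match needed
  Position 8 ('b'): matches sub[3] = 'b'
  Position 9 ('b'): no match needed
All 4 characters matched => is a subsequence

1


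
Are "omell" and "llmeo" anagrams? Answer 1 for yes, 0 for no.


Strings: "omell", "llmeo"
Sorted first:  ellmo
Sorted second: ellmo
Sorted forms match => anagrams

1


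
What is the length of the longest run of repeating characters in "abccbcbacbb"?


Input: "abccbcbacbb"
Scanning for longest run:
  Position 1 ('b'): new char, reset run to 1
  Position 2 ('c'): new char, reset run to 1
  Position 3 ('c'): continues run of 'c', length=2
  Position 4 ('b'): new char, reset run to 1
  Position 5 ('c'): new char, reset run to 1
  Position 6 ('b'): new char, reset run to 1
  Position 7 ('a'): new char, reset run to 1
  Position 8 ('c'): new char, reset run to 1
  Position 9 ('b'): new char, reset run to 1
  Position 10 ('b'): continues run of 'b', length=2
Longest run: 'c' with length 2

2


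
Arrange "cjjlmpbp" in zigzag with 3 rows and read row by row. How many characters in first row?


Zigzag "cjjlmpbp" into 3 rows:
Placing characters:
  'c' => row 0
  'j' => row 1
  'j' => row 2
  'l' => row 1
  'm' => row 0
  'p' => row 1
  'b' => row 2
  'p' => row 1
Rows:
  Row 0: "cm"
  Row 1: "jlpp"
  Row 2: "jb"
First row length: 2

2


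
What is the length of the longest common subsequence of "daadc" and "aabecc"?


LCS of "daadc" and "aabecc"
DP table:
           a    a    b    e    c    c
      0    0    0    0    0    0    0
  d   0    0    0    0    0    0    0
  a   0    1    1    1    1    1    1
  a   0    1    2    2    2    2    2
  d   0    1    2    2    2    2    2
  c   0    1    2    2    2    3    3
LCS length = dp[5][6] = 3

3


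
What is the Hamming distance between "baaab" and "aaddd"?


Comparing "baaab" and "aaddd" position by position:
  Position 0: 'b' vs 'a' => differ
  Position 1: 'a' vs 'a' => same
  Position 2: 'a' vs 'd' => differ
  Position 3: 'a' vs 'd' => differ
  Position 4: 'b' vs 'd' => differ
Total differences (Hamming distance): 4

4


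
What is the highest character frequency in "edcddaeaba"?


Input: edcddaeaba
Character counts:
  'a': 3
  'b': 1
  'c': 1
  'd': 3
  'e': 2
Maximum frequency: 3

3


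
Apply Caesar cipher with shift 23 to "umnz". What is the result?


Caesar cipher: shift "umnz" by 23
  'u' (pos 20) + 23 = pos 17 = 'r'
  'm' (pos 12) + 23 = pos 9 = 'j'
  'n' (pos 13) + 23 = pos 10 = 'k'
  'z' (pos 25) + 23 = pos 22 = 'w'
Result: rjkw

rjkw


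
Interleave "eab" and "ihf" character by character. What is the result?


Interleaving "eab" and "ihf":
  Position 0: 'e' from first, 'i' from second => "ei"
  Position 1: 'a' from first, 'h' from second => "ah"
  Position 2: 'b' from first, 'f' from second => "bf"
Result: eiahbf

eiahbf


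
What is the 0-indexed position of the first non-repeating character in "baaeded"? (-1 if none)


Input: baaeded
Character frequencies:
  'a': 2
  'b': 1
  'd': 2
  'e': 2
Scanning left to right for freq == 1:
  Position 0 ('b'): unique! => answer = 0

0


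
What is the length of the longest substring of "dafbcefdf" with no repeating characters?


Input: "dafbcefdf"
Sliding window (track last position of each char):
  Position 0 ('d'): window [0,0] length 1 -- new best
  Position 1 ('a'): window [0,1] length 2 -- new best
  Position 2 ('f'): window [0,2] length 3 -- new best
  Position 3 ('b'): window [0,3] length 4 -- new best
  Position 4 ('c'): window [0,4] length 5 -- new best
  Position 5 ('e'): window [0,5] length 6 -- new best
  Position 6 ('f'): repeat (last at 2), move window start to 3
  Position 6 ('f'): window [3,6] length 4
  Position 7 ('d'): window [3,7] length 5
  Position 8 ('f'): repeat (last at 6), move window start to 7
  Position 8 ('f'): window [7,8] length 2
Longest substring with no repeats: "dafbce" with length 6

6


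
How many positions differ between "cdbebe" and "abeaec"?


Comparing "cdbebe" and "abeaec" position by position:
  Position 0: 'c' vs 'a' => DIFFER
  Position 1: 'd' vs 'b' => DIFFER
  Position 2: 'b' vs 'e' => DIFFER
  Position 3: 'e' vs 'a' => DIFFER
  Position 4: 'b' vs 'e' => DIFFER
  Position 5: 'e' vs 'c' => DIFFER
Positions that differ: 6

6


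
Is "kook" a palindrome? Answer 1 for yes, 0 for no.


Input: kook
Reversed: kook
  Compare pos 0 ('k') with pos 3 ('k'): match
  Compare pos 1 ('o') with pos 2 ('o'): match
Result: palindrome

1


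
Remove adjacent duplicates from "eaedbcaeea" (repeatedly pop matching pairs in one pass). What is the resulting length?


Input: eaedbcaeea
Stack-based adjacent duplicate removal:
  Read 'e': push. Stack: e
  Read 'a': push. Stack: ea
  Read 'e': push. Stack: eae
  Read 'd': push. Stack: eaed
  Read 'b': push. Stack: eaedb
  Read 'c': push. Stack: eaedbc
  Read 'a': push. Stack: eaedbca
  Read 'e': push. Stack: eaedbcae
  Read 'e': matches stack top 'e' => pop. Stack: eaedbca
  Read 'a': matches stack top 'a' => pop. Stack: eaedbc
Final stack: "eaedbc" (length 6)

6


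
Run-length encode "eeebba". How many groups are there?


Input: eeebba
Scanning for consecutive runs:
  Group 1: 'e' x 3 (positions 0-2)
  Group 2: 'b' x 2 (positions 3-4)
  Group 3: 'a' x 1 (positions 5-5)
Total groups: 3

3


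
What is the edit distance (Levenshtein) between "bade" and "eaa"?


Computing edit distance: "bade" -> "eaa"
DP table:
           e    a    a
      0    1    2    3
  b   1    1    2    3
  a   2    2    1    2
  d   3    3    2    2
  e   4    3    3    3
Edit distance = dp[4][3] = 3

3


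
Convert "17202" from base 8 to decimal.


Input: "17202" in base 8
Positional expansion:
  Digit '1' (value 1) x 8^4 = 4096
  Digit '7' (value 7) x 8^3 = 3584
  Digit '2' (value 2) x 8^2 = 128
  Digit '0' (value 0) x 8^1 = 0
  Digit '2' (value 2) x 8^0 = 2
Sum = 7810

7810


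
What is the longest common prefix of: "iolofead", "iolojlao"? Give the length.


Words: iolofead, iolojlao
  Position 0: all 'i' => match
  Position 1: all 'o' => match
  Position 2: all 'l' => match
  Position 3: all 'o' => match
  Position 4: ('f', 'j') => mismatch, stop
LCP = "iolo" (length 4)

4


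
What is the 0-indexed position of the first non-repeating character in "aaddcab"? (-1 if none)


Input: aaddcab
Character frequencies:
  'a': 3
  'b': 1
  'c': 1
  'd': 2
Scanning left to right for freq == 1:
  Position 0 ('a'): freq=3, skip
  Position 1 ('a'): freq=3, skip
  Position 2 ('d'): freq=2, skip
  Position 3 ('d'): freq=2, skip
  Position 4 ('c'): unique! => answer = 4

4


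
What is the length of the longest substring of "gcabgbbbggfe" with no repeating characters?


Input: "gcabgbbbggfe"
Sliding window (track last position of each char):
  Position 0 ('g'): window [0,0] length 1 -- new best
  Position 1 ('c'): window [0,1] length 2 -- new best
  Position 2 ('a'): window [0,2] length 3 -- new best
  Position 3 ('b'): window [0,3] length 4 -- new best
  Position 4 ('g'): repeat (last at 0), move window start to 1
  Position 4 ('g'): window [1,4] length 4
  Position 5 ('b'): repeat (last at 3), move window start to 4
  Position 5 ('b'): window [4,5] length 2
  Position 6 ('b'): repeat (last at 5), move window start to 6
  Position 6 ('b'): window [6,6] length 1
  Position 7 ('b'): repeat (last at 6), move window start to 7
  Position 7 ('b'): window [7,7] length 1
  Position 8 ('g'): window [7,8] length 2
  Position 9 ('g'): repeat (last at 8), move window start to 9
  Position 9 ('g'): window [9,9] length 1
  Position 10 ('f'): window [9,10] length 2
  Position 11 ('e'): window [9,11] length 3
Longest substring with no repeats: "gcab" with length 4

4


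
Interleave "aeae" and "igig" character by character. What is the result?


Interleaving "aeae" and "igig":
  Position 0: 'a' from first, 'i' from second => "ai"
  Position 1: 'e' from first, 'g' from second => "eg"
  Position 2: 'a' from first, 'i' from second => "ai"
  Position 3: 'e' from first, 'g' from second => "eg"
Result: aiegaieg

aiegaieg


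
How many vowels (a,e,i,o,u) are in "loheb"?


Input: loheb
Checking each character:
  'l' at position 0: consonant
  'o' at position 1: vowel (running total: 1)
  'h' at position 2: consonant
  'e' at position 3: vowel (running total: 2)
  'b' at position 4: consonant
Total vowels: 2

2
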